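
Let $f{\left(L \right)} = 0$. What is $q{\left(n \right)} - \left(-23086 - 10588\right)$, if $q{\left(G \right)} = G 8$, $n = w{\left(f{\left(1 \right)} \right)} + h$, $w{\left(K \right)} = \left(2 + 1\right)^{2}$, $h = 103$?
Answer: $34570$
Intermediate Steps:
$w{\left(K \right)} = 9$ ($w{\left(K \right)} = 3^{2} = 9$)
$n = 112$ ($n = 9 + 103 = 112$)
$q{\left(G \right)} = 8 G$
$q{\left(n \right)} - \left(-23086 - 10588\right) = 8 \cdot 112 - \left(-23086 - 10588\right) = 896 - -33674 = 896 + 33674 = 34570$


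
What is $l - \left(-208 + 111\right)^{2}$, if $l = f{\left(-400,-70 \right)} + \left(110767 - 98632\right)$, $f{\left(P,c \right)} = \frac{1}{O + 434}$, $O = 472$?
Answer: $\frac{2469757}{906} \approx 2726.0$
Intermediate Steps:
$f{\left(P,c \right)} = \frac{1}{906}$ ($f{\left(P,c \right)} = \frac{1}{472 + 434} = \frac{1}{906}$)
$l = \frac{10994311}{906}$ ($l = \frac{1}{906} + \left(110767 - 98632\right) = \frac{1}{906} + 12135 = \frac{10994311}{906} \approx 12135.0$)
$l - \left(-208 + 111\right)^{2} = \frac{10994311}{906} - \left(-208 + 111\right)^{2} = \frac{10994311}{906} - \left(-97\right)^{2} = \frac{10994311}{906} - 9409 = \frac{2469757}{906}$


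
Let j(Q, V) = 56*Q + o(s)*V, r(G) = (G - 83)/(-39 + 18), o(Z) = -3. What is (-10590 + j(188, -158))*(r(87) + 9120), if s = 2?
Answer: 78904592/21 ≈ 3.7574e+6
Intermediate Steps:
r(G) = 83/21 - G/21 (r(G) = (-83 + G)/(-21) = (-83 + G)*(-1/21) = 83/21 - G/21)
j(Q, V) = -3*V + 56*Q (j(Q, V) = 56*Q - 3*V = -3*V + 56*Q)
(-10590 + j(188, -158))*(r(87) + 9120) = (-10590 + (-3*(-158) + 56*188))*((83/21 - 1/21*87) + 9120) = (-10590 + (474 + 10528))*((83/21 - 29/7) + 9120) = (-10590 + 11002)*(-4/21 + 9120) = 412*(191516/21) = 78904592/21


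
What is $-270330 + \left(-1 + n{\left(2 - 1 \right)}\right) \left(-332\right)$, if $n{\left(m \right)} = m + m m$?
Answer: $-270662$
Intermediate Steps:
$n{\left(m \right)} = m + m^{2}$
$-270330 + \left(-1 + n{\left(2 - 1 \right)}\right) \left(-332\right) = -270330 + \left(-1 + \left(2 - 1\right) \left(1 + \left(2 - 1\right)\right)\right) \left(-332\right) = -270330 + \left(-1 + 1 \left(1 + 1\right)\right) \left(-332\right) = -270330 + \left(-1 + 1 \cdot 2\right) \left(-332\right) = -270330 + \left(-1 + 2\right) \left(-332\right) = -270330 + 1 \left(-332\right) = -270330 - 332 = -270662$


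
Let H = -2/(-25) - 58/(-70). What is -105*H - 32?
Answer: -637/5 ≈ -127.40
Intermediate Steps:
H = 159/175 (H = -2*(-1/25) - 58*(-1/70) = 2/25 + 29/35 = 159/175 ≈ 0.90857)
-105*H - 32 = -105*159/175 - 32 = -477/5 - 32 = -637/5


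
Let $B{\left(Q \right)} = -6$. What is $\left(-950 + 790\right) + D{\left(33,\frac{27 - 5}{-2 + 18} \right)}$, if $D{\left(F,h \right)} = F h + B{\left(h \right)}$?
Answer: $- \frac{965}{8} \approx -120.63$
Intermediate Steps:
$D{\left(F,h \right)} = -6 + F h$ ($D{\left(F,h \right)} = F h - 6 = -6 + F h$)
$\left(-950 + 790\right) + D{\left(33,\frac{27 - 5}{-2 + 18} \right)} = \left(-950 + 790\right) - \left(6 - 33 \frac{27 - 5}{-2 + 18}\right) = -160 - \left(6 - 33 \cdot \frac{22}{16}\right) = -160 - \left(6 - 33 \cdot 22 \cdot \frac{1}{16}\right) = -160 + \left(-6 + 33 \cdot \frac{11}{8}\right) = -160 + \left(-6 + \frac{363}{8}\right) = -160 + \frac{315}{8} = - \frac{965}{8}$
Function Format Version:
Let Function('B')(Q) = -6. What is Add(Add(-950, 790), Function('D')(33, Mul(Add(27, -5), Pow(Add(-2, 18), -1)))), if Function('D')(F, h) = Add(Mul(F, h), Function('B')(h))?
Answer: Rational(-965, 8) ≈ -120.63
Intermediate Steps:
Function('D')(F, h) = Add(-6, Mul(F, h)) (Function('D')(F, h) = Add(Mul(F, h), -6) = Add(-6, Mul(F, h)))
Add(Add(-950, 790), Function('D')(33, Mul(Add(27, -5), Pow(Add(-2, 18), -1)))) = Add(Add(-950, 790), Add(-6, Mul(33, Mul(Add(27, -5), Pow(Add(-2, 18), -1))))) = Add(-160, Add(-6, Mul(33, Mul(22, Pow(16, -1))))) = Add(-160, Add(-6, Mul(33, Mul(22, Rational(1, 16))))) = Add(-160, Add(-6, Mul(33, Rational(11, 8)))) = Add(-160, Add(-6, Rational(363, 8))) = Add(-160, Rational(315, 8)) = Rational(-965, 8)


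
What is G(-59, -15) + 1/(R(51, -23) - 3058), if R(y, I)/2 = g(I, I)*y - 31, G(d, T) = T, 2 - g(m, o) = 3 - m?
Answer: -83521/5568 ≈ -15.000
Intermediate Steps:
g(m, o) = -1 + m (g(m, o) = 2 - (3 - m) = 2 + (-3 + m) = -1 + m)
R(y, I) = -62 + 2*y*(-1 + I) (R(y, I) = 2*((-1 + I)*y - 31) = 2*(y*(-1 + I) - 31) = 2*(-31 + y*(-1 + I)) = -62 + 2*y*(-1 + I))
G(-59, -15) + 1/(R(51, -23) - 3058) = -15 + 1/((-62 + 2*51*(-1 - 23)) - 3058) = -15 + 1/((-62 + 2*51*(-24)) - 3058) = -15 + 1/((-62 - 2448) - 3058) = -15 + 1/(-2510 - 3058) = -15 + 1/(-5568) = -15 - 1/5568 = -83521/5568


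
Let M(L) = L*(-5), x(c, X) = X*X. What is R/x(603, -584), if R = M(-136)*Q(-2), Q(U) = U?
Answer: -85/21316 ≈ -0.0039876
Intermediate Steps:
x(c, X) = X²
M(L) = -5*L
R = -1360 (R = -5*(-136)*(-2) = 680*(-2) = -1360)
R/x(603, -584) = -1360/((-584)²) = -1360/341056 = -1360*1/341056 = -85/21316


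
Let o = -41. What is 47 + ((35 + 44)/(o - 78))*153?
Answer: -382/7 ≈ -54.571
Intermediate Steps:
47 + ((35 + 44)/(o - 78))*153 = 47 + ((35 + 44)/(-41 - 78))*153 = 47 + (79/(-119))*153 = 47 + (79*(-1/119))*153 = 47 - 79/119*153 = 47 - 711/7 = -382/7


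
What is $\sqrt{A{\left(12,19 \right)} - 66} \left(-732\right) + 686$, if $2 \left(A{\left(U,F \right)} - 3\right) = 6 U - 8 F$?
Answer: $686 - 732 i \sqrt{103} \approx 686.0 - 7429.0 i$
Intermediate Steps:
$A{\left(U,F \right)} = 3 - 4 F + 3 U$ ($A{\left(U,F \right)} = 3 + \frac{6 U - 8 F}{2} = 3 + \frac{- 8 F + 6 U}{2} = 3 - \left(- 3 U + 4 F\right) = 3 - 4 F + 3 U$)
$\sqrt{A{\left(12,19 \right)} - 66} \left(-732\right) + 686 = \sqrt{\left(3 - 76 + 3 \cdot 12\right) - 66} \left(-732\right) + 686 = \sqrt{\left(3 - 76 + 36\right) - 66} \left(-732\right) + 686 = \sqrt{-37 - 66} \left(-732\right) + 686 = \sqrt{-103} \left(-732\right) + 686 = i \sqrt{103} \left(-732\right) + 686 = - 732 i \sqrt{103} + 686 = 686 - 732 i \sqrt{103}$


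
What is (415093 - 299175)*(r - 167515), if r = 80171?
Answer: -10124741792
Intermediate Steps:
(415093 - 299175)*(r - 167515) = (415093 - 299175)*(80171 - 167515) = 115918*(-87344) = -10124741792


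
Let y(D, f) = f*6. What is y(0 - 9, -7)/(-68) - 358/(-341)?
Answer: 19333/11594 ≈ 1.6675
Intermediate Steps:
y(D, f) = 6*f
y(0 - 9, -7)/(-68) - 358/(-341) = (6*(-7))/(-68) - 358/(-341) = -42*(-1/68) - 358*(-1/341) = 21/34 + 358/341 = 19333/11594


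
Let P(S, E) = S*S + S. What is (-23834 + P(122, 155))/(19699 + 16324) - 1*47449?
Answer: -1709264155/36023 ≈ -47449.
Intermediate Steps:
P(S, E) = S + S**2 (P(S, E) = S**2 + S = S + S**2)
(-23834 + P(122, 155))/(19699 + 16324) - 1*47449 = (-23834 + 122*(1 + 122))/(19699 + 16324) - 1*47449 = (-23834 + 122*123)/36023 - 47449 = (-23834 + 15006)*(1/36023) - 47449 = -8828*1/36023 - 47449 = -8828/36023 - 47449 = -1709264155/36023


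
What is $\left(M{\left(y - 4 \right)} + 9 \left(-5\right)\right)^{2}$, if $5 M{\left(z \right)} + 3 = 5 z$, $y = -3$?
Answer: $\frac{69169}{25} \approx 2766.8$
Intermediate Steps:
$M{\left(z \right)} = - \frac{3}{5} + z$ ($M{\left(z \right)} = - \frac{3}{5} + \frac{5 z}{5} = - \frac{3}{5} + z$)
$\left(M{\left(y - 4 \right)} + 9 \left(-5\right)\right)^{2} = \left(\left(- \frac{3}{5} - 7\right) + 9 \left(-5\right)\right)^{2} = \left(\left(- \frac{3}{5} - 7\right) - 45\right)^{2} = \left(- \frac{38}{5} - 45\right)^{2} = \left(- \frac{263}{5}\right)^{2} = \frac{69169}{25}$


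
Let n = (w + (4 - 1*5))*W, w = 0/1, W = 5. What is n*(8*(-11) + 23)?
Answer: 325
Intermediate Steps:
w = 0 (w = 0*1 = 0)
n = -5 (n = (0 + (4 - 1*5))*5 = (0 + (4 - 5))*5 = (0 - 1)*5 = -1*5 = -5)
n*(8*(-11) + 23) = -5*(8*(-11) + 23) = -5*(-88 + 23) = -5*(-65) = 325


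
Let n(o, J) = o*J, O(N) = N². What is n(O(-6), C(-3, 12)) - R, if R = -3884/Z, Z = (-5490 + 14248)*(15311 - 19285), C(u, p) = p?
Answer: 3758862565/8701073 ≈ 432.00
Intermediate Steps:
Z = -34804292 (Z = 8758*(-3974) = -34804292)
R = 971/8701073 (R = -3884/(-34804292) = -3884*(-1/34804292) = 971/8701073 ≈ 0.00011160)
n(o, J) = J*o
n(O(-6), C(-3, 12)) - R = 12*(-6)² - 1*971/8701073 = 12*36 - 971/8701073 = 432 - 971/8701073 = 3758862565/8701073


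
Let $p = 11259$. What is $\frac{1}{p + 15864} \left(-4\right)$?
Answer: $- \frac{4}{27123} \approx -0.00014748$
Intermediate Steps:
$\frac{1}{p + 15864} \left(-4\right) = \frac{1}{11259 + 15864} \left(-4\right) = \frac{1}{27123} \left(-4\right) = - \frac{4}{27123}$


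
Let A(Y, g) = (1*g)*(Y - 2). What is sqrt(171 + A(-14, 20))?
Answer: I*sqrt(149) ≈ 12.207*I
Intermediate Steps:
A(Y, g) = g*(-2 + Y)
sqrt(171 + A(-14, 20)) = sqrt(171 + 20*(-2 - 14)) = sqrt(171 + 20*(-16)) = sqrt(171 - 320) = sqrt(-149) = I*sqrt(149)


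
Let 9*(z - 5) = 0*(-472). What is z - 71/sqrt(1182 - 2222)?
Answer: 5 + 71*I*sqrt(65)/260 ≈ 5.0 + 2.2016*I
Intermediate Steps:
z = 5 (z = 5 + (0*(-472))/9 = 5 + (1/9)*0 = 5 + 0 = 5)
z - 71/sqrt(1182 - 2222) = 5 - 71/sqrt(1182 - 2222) = 5 - 71*(-I*sqrt(65)/260) = 5 - (-71)*I*sqrt(65)/260 = 5 + 71*I*sqrt(65)/260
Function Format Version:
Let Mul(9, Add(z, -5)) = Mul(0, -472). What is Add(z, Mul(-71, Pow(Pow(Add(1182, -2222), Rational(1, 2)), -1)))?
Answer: Add(5, Mul(Rational(71, 260), I, Pow(65, Rational(1, 2)))) ≈ Add(5.0000, Mul(2.2016, I))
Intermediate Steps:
z = 5 (z = Add(5, Mul(Rational(1, 9), Mul(0, -472))) = Add(5, Mul(Rational(1, 9), 0)) = Add(5, 0) = 5)
Add(z, Mul(-71, Pow(Pow(Add(1182, -2222), Rational(1, 2)), -1))) = Add(5, Mul(-71, Pow(Pow(Add(1182, -2222), Rational(1, 2)), -1))) = Add(5, Mul(-71, Pow(Pow(-1040, Rational(1, 2)), -1))) = Add(5, Mul(-71, Pow(Mul(4, I, Pow(65, Rational(1, 2))), -1))) = Add(5, Mul(-71, Mul(Rational(-1, 260), I, Pow(65, Rational(1, 2))))) = Add(5, Mul(Rational(71, 260), I, Pow(65, Rational(1, 2))))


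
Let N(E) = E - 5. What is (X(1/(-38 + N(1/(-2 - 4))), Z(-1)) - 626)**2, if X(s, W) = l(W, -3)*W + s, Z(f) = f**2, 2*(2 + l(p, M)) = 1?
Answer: 105662053249/268324 ≈ 3.9379e+5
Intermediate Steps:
l(p, M) = -3/2 (l(p, M) = -2 + (1/2)*1 = -2 + 1/2 = -3/2)
N(E) = -5 + E
X(s, W) = s - 3*W/2 (X(s, W) = -3*W/2 + s = s - 3*W/2)
(X(1/(-38 + N(1/(-2 - 4))), Z(-1)) - 626)**2 = ((1/(-38 + (-5 + 1/(-2 - 4))) - 3/2*(-1)**2) - 626)**2 = ((1/(-38 + (-5 + 1/(-6))) - 3/2*1) - 626)**2 = ((1/(-38 + (-5 - 1/6)) - 3/2) - 626)**2 = ((1/(-38 - 31/6) - 3/2) - 626)**2 = ((1/(-259/6) - 3/2) - 626)**2 = ((-6/259 - 3/2) - 626)**2 = (-789/518 - 626)**2 = (-325057/518)**2 = 105662053249/268324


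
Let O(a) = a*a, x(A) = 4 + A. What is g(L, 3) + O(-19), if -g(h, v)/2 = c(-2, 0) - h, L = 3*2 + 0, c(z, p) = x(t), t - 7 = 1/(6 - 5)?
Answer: 349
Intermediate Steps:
t = 8 (t = 7 + 1/(6 - 5) = 7 + 1/1 = 7 + 1 = 8)
c(z, p) = 12 (c(z, p) = 4 + 8 = 12)
O(a) = a**2
L = 6 (L = 6 + 0 = 6)
g(h, v) = -24 + 2*h (g(h, v) = -2*(12 - h) = -24 + 2*h)
g(L, 3) + O(-19) = (-24 + 2*6) + (-19)**2 = (-24 + 12) + 361 = -12 + 361 = 349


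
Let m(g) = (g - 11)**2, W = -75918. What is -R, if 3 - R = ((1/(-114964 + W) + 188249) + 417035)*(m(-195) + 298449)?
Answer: 39385109936138349/190882 ≈ 2.0633e+11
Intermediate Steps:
m(g) = (-11 + g)**2
R = -39385109936138349/190882 (R = 3 - ((1/(-114964 - 75918) + 188249) + 417035)*((-11 - 195)**2 + 298449) = 3 - ((1/(-190882) + 188249) + 417035)*((-206)**2 + 298449) = 3 - ((-1/190882 + 188249) + 417035)*(42436 + 298449) = 3 - (35933345617/190882 + 417035)*340885 = 3 - 115537820487*340885/190882 = 3 - 1*39385109936710995/190882 = 3 - 39385109936710995/190882 = -39385109936138349/190882 ≈ -2.0633e+11)
-R = -1*(-39385109936138349/190882) = 39385109936138349/190882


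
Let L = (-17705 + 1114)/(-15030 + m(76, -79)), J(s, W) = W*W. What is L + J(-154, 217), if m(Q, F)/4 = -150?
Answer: 736017661/15630 ≈ 47090.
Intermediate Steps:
J(s, W) = W²
m(Q, F) = -600 (m(Q, F) = 4*(-150) = -600)
L = 16591/15630 (L = (-17705 + 1114)/(-15030 - 600) = -16591/(-15630) = -16591*(-1/15630) = 16591/15630 ≈ 1.0615)
L + J(-154, 217) = 16591/15630 + 217² = 16591/15630 + 47089 = 736017661/15630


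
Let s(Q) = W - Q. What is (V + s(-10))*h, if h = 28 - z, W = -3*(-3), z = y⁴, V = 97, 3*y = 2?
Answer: 261232/81 ≈ 3225.1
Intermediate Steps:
y = ⅔ (y = (⅓)*2 = ⅔ ≈ 0.66667)
z = 16/81 (z = (⅔)⁴ = 16/81 ≈ 0.19753)
W = 9
s(Q) = 9 - Q
h = 2252/81 (h = 28 - 1*16/81 = 28 - 16/81 = 2252/81 ≈ 27.802)
(V + s(-10))*h = (97 + (9 - 1*(-10)))*(2252/81) = (97 + (9 + 10))*(2252/81) = (97 + 19)*(2252/81) = 116*(2252/81) = 261232/81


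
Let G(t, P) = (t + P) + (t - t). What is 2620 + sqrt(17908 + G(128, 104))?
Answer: 2620 + 2*sqrt(4535) ≈ 2754.7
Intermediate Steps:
G(t, P) = P + t (G(t, P) = (P + t) + 0 = P + t)
2620 + sqrt(17908 + G(128, 104)) = 2620 + sqrt(17908 + (104 + 128)) = 2620 + sqrt(17908 + 232) = 2620 + sqrt(18140) = 2620 + 2*sqrt(4535)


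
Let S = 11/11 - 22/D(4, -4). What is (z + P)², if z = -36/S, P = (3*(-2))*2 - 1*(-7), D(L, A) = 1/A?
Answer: 231361/7921 ≈ 29.209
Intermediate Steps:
S = 89 (S = 11/11 - 22/(1/(-4)) = 11*(1/11) - 22/(-¼) = 1 - 22*(-4) = 1 + 88 = 89)
P = -5 (P = -6*2 + 7 = -12 + 7 = -5)
z = -36/89 ≈ -0.40449
(z + P)² = (-36/89 - 5)² = (-481/89)² = 231361/7921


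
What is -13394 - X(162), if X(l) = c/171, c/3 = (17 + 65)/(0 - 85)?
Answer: -64893848/4845 ≈ -13394.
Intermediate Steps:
c = -246/85 (c = 3*((17 + 65)/(0 - 85)) = 3*(82/(-85)) = 3*(82*(-1/85)) = 3*(-82/85) = -246/85 ≈ -2.8941)
X(l) = -82/4845 (X(l) = -246/85/171 = -246/85*1/171 = -82/4845)
-13394 - X(162) = -13394 - 1*(-82/4845) = -13394 + 82/4845 = -64893848/4845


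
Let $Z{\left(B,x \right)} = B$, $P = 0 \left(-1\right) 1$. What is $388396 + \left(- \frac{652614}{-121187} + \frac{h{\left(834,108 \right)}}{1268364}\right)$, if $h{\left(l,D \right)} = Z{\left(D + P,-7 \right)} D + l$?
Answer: $\frac{9950146435232925}{25618204678} \approx 3.884 \cdot 10^{5}$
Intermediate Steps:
$P = 0$ ($P = 0 \cdot 1 = 0$)
$h{\left(l,D \right)} = l + D^{2}$ ($h{\left(l,D \right)} = \left(D + 0\right) D + l = D D + l = D^{2} + l = l + D^{2}$)
$388396 + \left(- \frac{652614}{-121187} + \frac{h{\left(834,108 \right)}}{1268364}\right) = 388396 + \left(- \frac{652614}{-121187} + \frac{834 + 108^{2}}{1268364}\right) = 388396 + \left(\left(-652614\right) \left(- \frac{1}{121187}\right) + \left(834 + 11664\right) \frac{1}{1268364}\right) = 388396 + \left(\frac{652614}{121187} + 12498 \cdot \frac{1}{1268364}\right) = 388396 + \left(\frac{652614}{121187} + \frac{2083}{211394}\right) = 388396 + \frac{138211116437}{25618204678} = \frac{9950146435232925}{25618204678}$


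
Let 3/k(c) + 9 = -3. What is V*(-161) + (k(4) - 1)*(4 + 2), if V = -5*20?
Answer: 32185/2 ≈ 16093.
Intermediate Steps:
k(c) = -¼ (k(c) = 3/(-9 - 3) = 3/(-12) = 3*(-1/12) = -¼)
V = -100
V*(-161) + (k(4) - 1)*(4 + 2) = -100*(-161) + (-¼ - 1)*(4 + 2) = 16100 - 5/4*6 = 16100 - 15/2 = 32185/2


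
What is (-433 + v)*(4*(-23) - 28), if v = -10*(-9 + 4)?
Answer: 45960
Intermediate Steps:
v = 50 (v = -10*(-5) = 50)
(-433 + v)*(4*(-23) - 28) = (-433 + 50)*(4*(-23) - 28) = -383*(-92 - 28) = -383*(-120) = 45960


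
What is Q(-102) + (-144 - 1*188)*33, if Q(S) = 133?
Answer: -10823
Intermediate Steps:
Q(-102) + (-144 - 1*188)*33 = 133 + (-144 - 1*188)*33 = 133 + (-144 - 188)*33 = 133 - 332*33 = 133 - 10956 = -10823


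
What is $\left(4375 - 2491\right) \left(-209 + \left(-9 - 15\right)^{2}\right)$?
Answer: $691428$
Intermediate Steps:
$\left(4375 - 2491\right) \left(-209 + \left(-9 - 15\right)^{2}\right) = 1884 \left(-209 + \left(-24\right)^{2}\right) = 1884 \left(-209 + 576\right) = 1884 \cdot 367 = 691428$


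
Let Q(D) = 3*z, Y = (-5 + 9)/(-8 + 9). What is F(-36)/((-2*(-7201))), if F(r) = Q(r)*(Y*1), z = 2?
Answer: 12/7201 ≈ 0.0016664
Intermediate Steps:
Y = 4 (Y = 4/1 = 4*1 = 4)
Q(D) = 6 (Q(D) = 3*2 = 6)
F(r) = 24 (F(r) = 6*(4*1) = 6*4 = 24)
F(-36)/((-2*(-7201))) = 24/((-2*(-7201))) = 24/14402 = 24*(1/14402) = 12/7201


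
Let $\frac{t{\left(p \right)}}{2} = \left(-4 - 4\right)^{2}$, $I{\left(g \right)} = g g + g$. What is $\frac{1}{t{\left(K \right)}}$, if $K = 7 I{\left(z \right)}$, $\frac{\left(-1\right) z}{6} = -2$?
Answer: $\frac{1}{128} \approx 0.0078125$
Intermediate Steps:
$z = 12$ ($z = \left(-6\right) \left(-2\right) = 12$)
$I{\left(g \right)} = g + g^{2}$ ($I{\left(g \right)} = g^{2} + g = g + g^{2}$)
$K = 1092$ ($K = 7 \cdot 12 \left(1 + 12\right) = 7 \cdot 12 \cdot 13 = 7 \cdot 156 = 1092$)
$t{\left(p \right)} = 128$ ($t{\left(p \right)} = 2 \left(-4 - 4\right)^{2} = 2 \left(-8\right)^{2} = 2 \cdot 64 = 128$)
$\frac{1}{t{\left(K \right)}} = \frac{1}{128}$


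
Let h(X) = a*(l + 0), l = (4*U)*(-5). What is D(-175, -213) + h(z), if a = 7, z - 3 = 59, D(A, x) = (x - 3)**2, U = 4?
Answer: 46096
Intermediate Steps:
D(A, x) = (-3 + x)**2
z = 62 (z = 3 + 59 = 62)
l = -80 (l = (4*4)*(-5) = 16*(-5) = -80)
h(X) = -560 (h(X) = 7*(-80 + 0) = 7*(-80) = -560)
D(-175, -213) + h(z) = (-3 - 213)**2 - 560 = (-216)**2 - 560 = 46656 - 560 = 46096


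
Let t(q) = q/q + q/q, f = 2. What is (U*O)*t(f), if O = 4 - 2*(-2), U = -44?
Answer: -704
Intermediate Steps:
t(q) = 2 (t(q) = 1 + 1 = 2)
O = 8 (O = 4 + 4 = 8)
(U*O)*t(f) = -44*8*2 = -352*2 = -704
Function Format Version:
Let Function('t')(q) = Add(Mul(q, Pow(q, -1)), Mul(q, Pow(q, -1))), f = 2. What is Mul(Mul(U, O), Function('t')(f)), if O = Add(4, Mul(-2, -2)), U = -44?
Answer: -704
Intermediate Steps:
Function('t')(q) = 2 (Function('t')(q) = Add(1, 1) = 2)
O = 8 (O = Add(4, 4) = 8)
Mul(Mul(U, O), Function('t')(f)) = Mul(Mul(-44, 8), 2) = Mul(-352, 2) = -704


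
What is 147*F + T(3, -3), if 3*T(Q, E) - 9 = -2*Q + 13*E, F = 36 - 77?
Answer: -6039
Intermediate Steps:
F = -41
T(Q, E) = 3 - 2*Q/3 + 13*E/3 (T(Q, E) = 3 + (-2*Q + 13*E)/3 = 3 + (-2*Q/3 + 13*E/3) = 3 - 2*Q/3 + 13*E/3)
147*F + T(3, -3) = 147*(-41) + (3 - ⅔*3 + (13/3)*(-3)) = -6027 + (3 - 2 - 13) = -6027 - 12 = -6039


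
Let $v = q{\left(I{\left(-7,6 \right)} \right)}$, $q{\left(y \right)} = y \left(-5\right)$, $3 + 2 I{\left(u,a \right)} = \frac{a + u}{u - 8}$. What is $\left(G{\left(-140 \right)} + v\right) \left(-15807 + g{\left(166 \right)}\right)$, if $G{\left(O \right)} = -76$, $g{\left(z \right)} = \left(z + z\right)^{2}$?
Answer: $- \frac{19449902}{3} \approx -6.4833 \cdot 10^{6}$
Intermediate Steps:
$I{\left(u,a \right)} = - \frac{3}{2} + \frac{a + u}{2 \left(-8 + u\right)}$ ($I{\left(u,a \right)} = - \frac{3}{2} + \frac{\left(a + u\right) \frac{1}{u - 8}}{2} = - \frac{3}{2} + \frac{\left(a + u\right) \frac{1}{-8 + u}}{2} = - \frac{3}{2} + \frac{\frac{1}{-8 + u} \left(a + u\right)}{2} = - \frac{3}{2} + \frac{a + u}{2 \left(-8 + u\right)}$)
$q{\left(y \right)} = - 5 y$
$g{\left(z \right)} = 4 z^{2}$ ($g{\left(z \right)} = \left(2 z\right)^{2} = 4 z^{2}$)
$v = \frac{22}{3}$ ($v = - 5 \frac{12 + \frac{1}{2} \cdot 6 - -7}{-8 - 7} = - 5 \frac{12 + 3 + 7}{-15} = - 5 \left(\left(- \frac{1}{15}\right) 22\right) = \left(-5\right) \left(- \frac{22}{15}\right) = \frac{22}{3} \approx 7.3333$)
$\left(G{\left(-140 \right)} + v\right) \left(-15807 + g{\left(166 \right)}\right) = \left(-76 + \frac{22}{3}\right) \left(-15807 + 4 \cdot 166^{2}\right) = - \frac{206 \left(-15807 + 4 \cdot 27556\right)}{3} = - \frac{206 \left(-15807 + 110224\right)}{3} = \left(- \frac{206}{3}\right) 94417 = - \frac{19449902}{3}$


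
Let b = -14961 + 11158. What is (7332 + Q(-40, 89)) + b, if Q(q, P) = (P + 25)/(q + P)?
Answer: 173035/49 ≈ 3531.3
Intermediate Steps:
Q(q, P) = (25 + P)/(P + q)
b = -3803
(7332 + Q(-40, 89)) + b = (7332 + (25 + 89)/(89 - 40)) - 3803 = (7332 + 114/49) - 3803 = 359382/49 - 3803 = 173035/49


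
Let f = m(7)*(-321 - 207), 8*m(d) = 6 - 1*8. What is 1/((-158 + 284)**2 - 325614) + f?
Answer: 40885415/309738 ≈ 132.00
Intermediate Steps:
m(d) = -1/4 (m(d) = (6 - 1*8)/8 = (6 - 8)/8 = (1/8)*(-2) = -1/4)
f = 132 (f = -(-321 - 207)/4 = -1/4*(-528) = 132)
1/((-158 + 284)**2 - 325614) + f = 1/((-158 + 284)**2 - 325614) + 132 = 1/(126**2 - 325614) + 132 = 1/(15876 - 325614) + 132 = 1/(-309738) + 132 = -1/309738 + 132 = 40885415/309738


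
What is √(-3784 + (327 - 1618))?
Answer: 5*I*√203 ≈ 71.239*I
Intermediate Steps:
√(-3784 + (327 - 1618)) = √(-3784 - 1291) = √(-5075) = 5*I*√203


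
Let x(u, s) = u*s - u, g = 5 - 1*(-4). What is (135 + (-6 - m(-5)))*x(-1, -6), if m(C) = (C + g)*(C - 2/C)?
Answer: 5159/5 ≈ 1031.8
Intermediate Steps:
g = 9 (g = 5 + 4 = 9)
m(C) = (9 + C)*(C - 2/C) (m(C) = (C + 9)*(C - 2/C) = (9 + C)*(C - 2/C))
x(u, s) = -u + s*u (x(u, s) = s*u - u = -u + s*u)
(135 + (-6 - m(-5)))*x(-1, -6) = (135 + (-6 - (-2 + (-5)² - 18/(-5) + 9*(-5))))*(-(-1 - 6)) = (135 + (-6 - (-2 + 25 - 18*(-⅕) - 45)))*(-1*(-7)) = (135 + (-6 - (-2 + 25 + 18/5 - 45)))*7 = (135 + (-6 - 1*(-92/5)))*7 = (135 + (-6 + 92/5))*7 = (135 + 62/5)*7 = (737/5)*7 = 5159/5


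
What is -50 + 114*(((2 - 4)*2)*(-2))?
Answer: 862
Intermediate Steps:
-50 + 114*(((2 - 4)*2)*(-2)) = -50 + 114*(-2*2*(-2)) = -50 + 114*(-4*(-2)) = -50 + 114*8 = -50 + 912 = 862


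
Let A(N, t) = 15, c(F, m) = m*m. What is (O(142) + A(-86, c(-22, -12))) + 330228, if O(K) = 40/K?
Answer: 23447273/71 ≈ 3.3024e+5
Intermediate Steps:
c(F, m) = m**2
(O(142) + A(-86, c(-22, -12))) + 330228 = (40/142 + 15) + 330228 = (40*(1/142) + 15) + 330228 = (20/71 + 15) + 330228 = 1085/71 + 330228 = 23447273/71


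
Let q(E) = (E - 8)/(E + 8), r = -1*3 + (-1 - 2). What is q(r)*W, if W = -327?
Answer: 2289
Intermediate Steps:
r = -6 (r = -3 - 3 = -6)
q(E) = (-8 + E)/(8 + E)
q(r)*W = ((-8 - 6)/(8 - 6))*(-327) = (-14/2)*(-327) = ((½)*(-14))*(-327) = -7*(-327) = 2289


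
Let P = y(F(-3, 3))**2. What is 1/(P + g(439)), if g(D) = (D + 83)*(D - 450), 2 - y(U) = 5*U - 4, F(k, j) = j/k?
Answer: -1/5621 ≈ -0.00017790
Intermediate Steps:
y(U) = 6 - 5*U (y(U) = 2 - (5*U - 4) = 2 - (-4 + 5*U) = 2 + (4 - 5*U) = 6 - 5*U)
g(D) = (-450 + D)*(83 + D) (g(D) = (83 + D)*(-450 + D) = (-450 + D)*(83 + D))
P = 121 (P = (6 - 15/(-3))**2 = (6 - 15*(-1)/3)**2 = (6 - 5*(-1))**2 = (6 + 5)**2 = 11**2 = 121)
1/(P + g(439)) = 1/(121 + (-37350 + 439**2 - 367*439)) = 1/(121 + (-37350 + 192721 - 161113)) = 1/(121 - 5742) = 1/(-5621) = -1/5621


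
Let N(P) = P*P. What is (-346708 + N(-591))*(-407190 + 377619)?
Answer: -76086183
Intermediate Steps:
N(P) = P²
(-346708 + N(-591))*(-407190 + 377619) = (-346708 + (-591)²)*(-407190 + 377619) = (-346708 + 349281)*(-29571) = 2573*(-29571) = -76086183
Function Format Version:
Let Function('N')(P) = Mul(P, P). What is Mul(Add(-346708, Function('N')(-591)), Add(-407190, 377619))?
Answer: -76086183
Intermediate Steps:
Function('N')(P) = Pow(P, 2)
Mul(Add(-346708, Function('N')(-591)), Add(-407190, 377619)) = Mul(Add(-346708, Pow(-591, 2)), Add(-407190, 377619)) = Mul(Add(-346708, 349281), -29571) = Mul(2573, -29571) = -76086183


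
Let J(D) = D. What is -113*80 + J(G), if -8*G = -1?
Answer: -72319/8 ≈ -9039.9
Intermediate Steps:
G = 1/8 (G = -1/8*(-1) = 1/8 ≈ 0.12500)
-113*80 + J(G) = -113*80 + 1/8 = -9040 + 1/8 = -72319/8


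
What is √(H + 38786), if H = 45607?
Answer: 3*√9377 ≈ 290.50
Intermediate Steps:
√(H + 38786) = √(45607 + 38786) = √84393 = 3*√9377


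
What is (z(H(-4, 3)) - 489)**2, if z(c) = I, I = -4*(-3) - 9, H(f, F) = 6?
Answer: 236196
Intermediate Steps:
I = 3 (I = 12 - 9 = 3)
z(c) = 3
(z(H(-4, 3)) - 489)**2 = (3 - 489)**2 = (-486)**2 = 236196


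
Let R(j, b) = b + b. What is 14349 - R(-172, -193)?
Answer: 14735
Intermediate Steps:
R(j, b) = 2*b
14349 - R(-172, -193) = 14349 - 2*(-193) = 14349 - 1*(-386) = 14349 + 386 = 14735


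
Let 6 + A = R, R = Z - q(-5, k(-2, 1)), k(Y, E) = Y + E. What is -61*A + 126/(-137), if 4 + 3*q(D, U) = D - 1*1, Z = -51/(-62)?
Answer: 2843015/25482 ≈ 111.57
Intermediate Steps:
k(Y, E) = E + Y
Z = 51/62 (Z = -51*(-1/62) = 51/62 ≈ 0.82258)
q(D, U) = -5/3 + D/3 (q(D, U) = -4/3 + (D - 1*1)/3 = -4/3 + (D - 1)/3 = -4/3 + (-1 + D)/3 = -4/3 + (-1/3 + D/3) = -5/3 + D/3)
R = 773/186 (R = 51/62 - (-5/3 + (1/3)*(-5)) = 51/62 - (-5/3 - 5/3) = 51/62 - 1*(-10/3) = 51/62 + 10/3 = 773/186 ≈ 4.1559)
A = -343/186 (A = -6 + 773/186 = -343/186 ≈ -1.8441)
-61*A + 126/(-137) = -61*(-343/186) + 126/(-137) = 20923/186 + 126*(-1/137) = 20923/186 - 126/137 = 2843015/25482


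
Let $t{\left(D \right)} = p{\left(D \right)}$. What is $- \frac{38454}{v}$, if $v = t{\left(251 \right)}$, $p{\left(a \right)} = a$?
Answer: $- \frac{38454}{251} \approx -153.2$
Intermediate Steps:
$t{\left(D \right)} = D$
$v = 251$
$- \frac{38454}{v} = - \frac{38454}{251}$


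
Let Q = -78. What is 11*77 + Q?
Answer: 769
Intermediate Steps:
11*77 + Q = 11*77 - 78 = 847 - 78 = 769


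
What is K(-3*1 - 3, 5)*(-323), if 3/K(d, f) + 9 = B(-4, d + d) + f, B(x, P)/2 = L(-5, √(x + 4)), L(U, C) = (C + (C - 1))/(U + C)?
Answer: 1615/6 ≈ 269.17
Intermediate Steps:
L(U, C) = (-1 + 2*C)/(C + U) (L(U, C) = (C + (-1 + C))/(C + U) = (-1 + 2*C)/(C + U))
B(x, P) = 2*(-1 + 2*√(4 + x))/(-5 + √(4 + x)) (B(x, P) = 2*((-1 + 2*√(x + 4))/(√(x + 4) - 5)) = 2*((-1 + 2*√(4 + x))/(√(4 + x) - 5)) = 2*((-1 + 2*√(4 + x))/(-5 + √(4 + x))) = 2*(-1 + 2*√(4 + x))/(-5 + √(4 + x)))
K(d, f) = 3/(-43/5 + f) (K(d, f) = 3/(-9 + (2*(-1 + 2*√(4 - 4))/(-5 + √(4 - 4)) + f)) = 3/(-9 + (2*(-1 + 2*√0)/(-5 + √0) + f)) = 3/(-9 + (2*(-1 + 2*0)/(-5 + 0) + f)) = 3/(-9 + (2*(-1 + 0)/(-5) + f)) = 3/(-9 + (2*(-⅕)*(-1) + f)) = 3/(-9 + (⅖ + f)) = 3/(-43/5 + f))
K(-3*1 - 3, 5)*(-323) = (15/(-43 + 5*5))*(-323) = (15/(-43 + 25))*(-323) = (15/(-18))*(-323) = (15*(-1/18))*(-323) = -⅚*(-323) = 1615/6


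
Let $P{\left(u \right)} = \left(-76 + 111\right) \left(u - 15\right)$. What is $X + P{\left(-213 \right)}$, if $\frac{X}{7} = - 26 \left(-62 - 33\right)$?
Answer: $9310$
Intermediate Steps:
$P{\left(u \right)} = -525 + 35 u$ ($P{\left(u \right)} = 35 \left(-15 + u\right) = -525 + 35 u$)
$X = 17290$ ($X = 7 \left(- 26 \left(-62 - 33\right)\right) = 7 \left(\left(-26\right) \left(-95\right)\right) = 7 \cdot 2470 = 17290$)
$X + P{\left(-213 \right)} = 17290 + \left(-525 + 35 \left(-213\right)\right) = 17290 - 7980 = 9310$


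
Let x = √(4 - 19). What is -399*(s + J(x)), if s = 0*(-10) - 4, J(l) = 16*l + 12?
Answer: -3192 - 6384*I*√15 ≈ -3192.0 - 24725.0*I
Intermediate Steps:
x = I*√15 (x = √(-15) = I*√15 ≈ 3.873*I)
J(l) = 12 + 16*l
s = -4 (s = 0 - 4 = -4)
-399*(s + J(x)) = -399*(-4 + (12 + 16*(I*√15))) = -399*(-4 + (12 + 16*I*√15)) = -399*(8 + 16*I*√15) = -3192 - 6384*I*√15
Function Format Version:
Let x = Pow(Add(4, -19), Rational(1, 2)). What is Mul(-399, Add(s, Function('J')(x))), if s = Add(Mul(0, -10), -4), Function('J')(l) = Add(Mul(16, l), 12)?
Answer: Add(-3192, Mul(-6384, I, Pow(15, Rational(1, 2)))) ≈ Add(-3192.0, Mul(-24725., I))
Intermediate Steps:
x = Mul(I, Pow(15, Rational(1, 2))) (x = Pow(-15, Rational(1, 2)) = Mul(I, Pow(15, Rational(1, 2))) ≈ Mul(3.8730, I))
Function('J')(l) = Add(12, Mul(16, l))
s = -4 (s = Add(0, -4) = -4)
Mul(-399, Add(s, Function('J')(x))) = Mul(-399, Add(-4, Add(12, Mul(16, Mul(I, Pow(15, Rational(1, 2))))))) = Mul(-399, Add(-4, Add(12, Mul(16, I, Pow(15, Rational(1, 2)))))) = Mul(-399, Add(8, Mul(16, I, Pow(15, Rational(1, 2))))) = Add(-3192, Mul(-6384, I, Pow(15, Rational(1, 2))))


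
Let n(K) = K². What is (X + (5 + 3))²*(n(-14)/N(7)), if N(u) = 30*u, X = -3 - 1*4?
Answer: 14/15 ≈ 0.93333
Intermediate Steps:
X = -7 (X = -3 - 4 = -7)
(X + (5 + 3))²*(n(-14)/N(7)) = (-7 + (5 + 3))²*((-14)²/((30*7))) = (-7 + 8)²*(196/210) = 1²*(196*(1/210)) = 1*(14/15) = 14/15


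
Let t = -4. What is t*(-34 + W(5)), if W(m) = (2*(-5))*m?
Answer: 336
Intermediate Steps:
W(m) = -10*m
t*(-34 + W(5)) = -4*(-34 - 10*5) = -4*(-34 - 50) = -4*(-84) = 336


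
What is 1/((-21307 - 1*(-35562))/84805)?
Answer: 16961/2851 ≈ 5.9491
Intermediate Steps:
1/((-21307 - 1*(-35562))/84805) = 1/((-21307 + 35562)*(1/84805)) = 1/(14255*(1/84805)) = 1/(2851/16961) = 16961/2851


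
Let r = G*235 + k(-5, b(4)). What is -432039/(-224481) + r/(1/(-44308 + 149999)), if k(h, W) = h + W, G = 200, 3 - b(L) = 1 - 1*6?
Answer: 371725127244384/74827 ≈ 4.9678e+9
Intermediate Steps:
b(L) = 8 (b(L) = 3 - (1 - 1*6) = 3 - (1 - 6) = 3 - 1*(-5) = 3 + 5 = 8)
k(h, W) = W + h
r = 47003 (r = 200*235 + (8 - 5) = 47000 + 3 = 47003)
-432039/(-224481) + r/(1/(-44308 + 149999)) = -432039/(-224481) + 47003/(1/(-44308 + 149999)) = -432039*(-1/224481) + 47003/(1/105691) = 144013/74827 + 47003/(1/105691) = 144013/74827 + 47003*105691 = 144013/74827 + 4967794073 = 371725127244384/74827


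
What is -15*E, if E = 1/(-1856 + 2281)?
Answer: -3/85 ≈ -0.035294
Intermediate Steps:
E = 1/425 ≈ 0.0023529
-15*E = -15*1/425 = -3/85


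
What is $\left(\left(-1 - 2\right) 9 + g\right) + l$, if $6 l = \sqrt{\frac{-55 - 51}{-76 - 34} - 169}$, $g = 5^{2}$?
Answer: $-2 + \frac{i \sqrt{508310}}{330} \approx -2.0 + 2.1605 i$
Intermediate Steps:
$g = 25$
$l = \frac{i \sqrt{508310}}{330}$ ($l = \frac{\sqrt{\frac{-55 - 51}{-76 - 34} - 169}}{6} = \frac{\sqrt{- \frac{106}{-110} - 169}}{6} = \frac{\sqrt{\left(-106\right) \left(- \frac{1}{110}\right) - 169}}{6} = \frac{\sqrt{\frac{53}{55} - 169}}{6} = \frac{\sqrt{- \frac{9242}{55}}}{6} = \frac{\frac{1}{55} i \sqrt{508310}}{6} = \frac{i \sqrt{508310}}{330} \approx 2.1605 i$)
$\left(\left(-1 - 2\right) 9 + g\right) + l = \left(\left(-1 - 2\right) 9 + 25\right) + \frac{i \sqrt{508310}}{330} = \left(\left(-3\right) 9 + 25\right) + \frac{i \sqrt{508310}}{330} = \left(-27 + 25\right) + \frac{i \sqrt{508310}}{330} = -2 + \frac{i \sqrt{508310}}{330}$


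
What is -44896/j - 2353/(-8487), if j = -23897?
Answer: 19011391/8817993 ≈ 2.1560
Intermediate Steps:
-44896/j - 2353/(-8487) = -44896/(-23897) - 2353/(-8487) = -44896*(-1/23897) - 2353*(-1/8487) = 1952/1039 + 2353/8487 = 19011391/8817993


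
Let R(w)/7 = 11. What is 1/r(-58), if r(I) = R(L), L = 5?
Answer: 1/77 ≈ 0.012987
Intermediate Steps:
R(w) = 77 (R(w) = 7*11 = 77)
r(I) = 77
1/r(-58) = 1/77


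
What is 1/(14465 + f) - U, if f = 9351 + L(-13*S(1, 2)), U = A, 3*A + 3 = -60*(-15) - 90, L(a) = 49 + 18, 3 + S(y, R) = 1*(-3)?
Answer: -6424526/23883 ≈ -269.00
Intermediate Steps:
S(y, R) = -6 (S(y, R) = -3 + 1*(-3) = -3 - 3 = -6)
L(a) = 67
A = 269 (A = -1 + (-60*(-15) - 90)/3 = -1 + (900 - 90)/3 = -1 + (⅓)*810 = -1 + 270 = 269)
U = 269
f = 9418 (f = 9351 + 67 = 9418)
1/(14465 + f) - U = 1/(14465 + 9418) - 1*269 = 1/23883 - 269 = -6424526/23883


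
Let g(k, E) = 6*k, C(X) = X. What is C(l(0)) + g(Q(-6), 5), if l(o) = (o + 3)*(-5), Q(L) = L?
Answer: -51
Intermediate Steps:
l(o) = -15 - 5*o (l(o) = (3 + o)*(-5) = -15 - 5*o)
C(l(0)) + g(Q(-6), 5) = (-15 - 5*0) + 6*(-6) = (-15 + 0) - 36 = -15 - 36 = -51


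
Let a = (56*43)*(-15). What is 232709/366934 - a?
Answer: 13253888789/366934 ≈ 36121.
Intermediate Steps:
a = -36120 (a = 2408*(-15) = -36120)
232709/366934 - a = 232709/366934 - 1*(-36120) = 232709*(1/366934) + 36120 = 232709/366934 + 36120 = 13253888789/366934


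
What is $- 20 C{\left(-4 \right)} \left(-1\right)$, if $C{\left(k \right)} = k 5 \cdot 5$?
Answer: $-2000$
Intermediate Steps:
$C{\left(k \right)} = 25 k$ ($C{\left(k \right)} = 5 k 5 = 25 k$)
$- 20 C{\left(-4 \right)} \left(-1\right) = - 20 \cdot 25 \left(-4\right) \left(-1\right) = \left(-20\right) \left(-100\right) \left(-1\right) = 2000 \left(-1\right) = -2000$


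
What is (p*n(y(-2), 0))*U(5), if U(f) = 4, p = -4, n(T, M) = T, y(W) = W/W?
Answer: -16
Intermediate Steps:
y(W) = 1
(p*n(y(-2), 0))*U(5) = -4*1*4 = -4*4 = -16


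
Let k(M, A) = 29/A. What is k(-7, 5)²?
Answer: 841/25 ≈ 33.640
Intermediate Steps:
k(-7, 5)² = (29/5)² = 841/25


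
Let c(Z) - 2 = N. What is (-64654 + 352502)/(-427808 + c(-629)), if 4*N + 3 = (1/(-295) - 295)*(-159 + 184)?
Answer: -67932128/101397523 ≈ -0.66996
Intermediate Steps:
N = -435307/236 (N = -¾ + ((1/(-295) - 295)*(-159 + 184))/4 = -¾ + ((-1/295 - 295)*25)/4 = -¾ + (-87026/295*25)/4 = -¾ + (¼)*(-435130/59) = -¾ - 217565/118 = -435307/236 ≈ -1844.5)
c(Z) = -434835/236 (c(Z) = 2 - 435307/236 = -434835/236)
(-64654 + 352502)/(-427808 + c(-629)) = (-64654 + 352502)/(-427808 - 434835/236) = 287848/(-101397523/236) = 287848*(-236/101397523) = -67932128/101397523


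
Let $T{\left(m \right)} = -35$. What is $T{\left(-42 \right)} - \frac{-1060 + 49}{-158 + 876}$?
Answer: $- \frac{24119}{718} \approx -33.592$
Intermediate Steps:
$T{\left(-42 \right)} - \frac{-1060 + 49}{-158 + 876} = -35 - \frac{-1060 + 49}{-158 + 876} = -35 - - \frac{1011}{718} = -35 + \frac{1011}{718} = - \frac{24119}{718}$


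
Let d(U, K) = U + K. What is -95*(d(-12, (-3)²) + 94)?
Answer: -8645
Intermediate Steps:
d(U, K) = K + U
-95*(d(-12, (-3)²) + 94) = -95*(((-3)² - 12) + 94) = -95*((9 - 12) + 94) = -95*(-3 + 94) = -95*91 = -8645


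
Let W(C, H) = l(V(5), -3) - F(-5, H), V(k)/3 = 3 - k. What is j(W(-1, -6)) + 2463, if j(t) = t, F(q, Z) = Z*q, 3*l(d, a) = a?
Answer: 2432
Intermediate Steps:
V(k) = 9 - 3*k (V(k) = 3*(3 - k) = 9 - 3*k)
l(d, a) = a/3
W(C, H) = -1 + 5*H (W(C, H) = (⅓)*(-3) - H*(-5) = -1 - (-5)*H = -1 + 5*H)
j(W(-1, -6)) + 2463 = (-1 + 5*(-6)) + 2463 = (-1 - 30) + 2463 = -31 + 2463 = 2432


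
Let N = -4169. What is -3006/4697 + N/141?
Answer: -20005639/662277 ≈ -30.207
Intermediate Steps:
-3006/4697 + N/141 = -3006/4697 - 4169/141 = -20005639/662277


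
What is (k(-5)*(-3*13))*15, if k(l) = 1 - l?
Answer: -3510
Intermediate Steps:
(k(-5)*(-3*13))*15 = ((1 - 1*(-5))*(-3*13))*15 = ((1 + 5)*(-39))*15 = (6*(-39))*15 = -234*15 = -3510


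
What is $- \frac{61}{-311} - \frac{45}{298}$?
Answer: $\frac{4183}{92678} \approx 0.045135$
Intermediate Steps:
$- \frac{61}{-311} - \frac{45}{298} = \left(-61\right) \left(- \frac{1}{311}\right) - \frac{45}{298} = \frac{61}{311} - \frac{45}{298} = \frac{4183}{92678}$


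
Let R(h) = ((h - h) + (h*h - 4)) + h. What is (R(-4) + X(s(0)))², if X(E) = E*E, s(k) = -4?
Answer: 576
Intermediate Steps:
X(E) = E²
R(h) = -4 + h + h² (R(h) = (0 + (h² - 4)) + h = (0 + (-4 + h²)) + h = (-4 + h²) + h = -4 + h + h²)
(R(-4) + X(s(0)))² = ((-4 - 4 + (-4)²) + (-4)²)² = ((-4 - 4 + 16) + 16)² = (8 + 16)² = 24² = 576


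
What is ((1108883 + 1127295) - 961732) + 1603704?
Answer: 2878150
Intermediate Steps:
((1108883 + 1127295) - 961732) + 1603704 = (2236178 - 961732) + 1603704 = 1274446 + 1603704 = 2878150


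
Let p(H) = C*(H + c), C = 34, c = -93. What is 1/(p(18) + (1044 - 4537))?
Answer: -1/6043 ≈ -0.00016548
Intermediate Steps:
p(H) = -3162 + 34*H (p(H) = 34*(H - 93) = 34*(-93 + H) = -3162 + 34*H)
1/(p(18) + (1044 - 4537)) = 1/((-3162 + 34*18) + (1044 - 4537)) = 1/((-3162 + 612) - 3493) = 1/(-2550 - 3493) = 1/(-6043) = -1/6043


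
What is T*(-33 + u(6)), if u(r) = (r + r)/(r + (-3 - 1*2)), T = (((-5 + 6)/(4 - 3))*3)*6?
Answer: -378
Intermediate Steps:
T = 18 (T = ((1/1)*3)*6 = ((1*1)*3)*6 = (1*3)*6 = 3*6 = 18)
u(r) = 2*r/(-5 + r) (u(r) = (2*r)/(r + (-3 - 2)) = (2*r)/(r - 5) = (2*r)/(-5 + r) = 2*r/(-5 + r))
T*(-33 + u(6)) = 18*(-33 + 2*6/(-5 + 6)) = 18*(-33 + 2*6/1) = 18*(-33 + 2*6*1) = 18*(-33 + 12) = 18*(-21) = -378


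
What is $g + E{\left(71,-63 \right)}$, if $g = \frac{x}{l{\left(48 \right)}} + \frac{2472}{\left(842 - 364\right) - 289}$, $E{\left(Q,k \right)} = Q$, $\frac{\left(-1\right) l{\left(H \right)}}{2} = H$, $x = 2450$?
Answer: $\frac{59027}{1008} \approx 58.559$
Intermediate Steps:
$l{\left(H \right)} = - 2 H$
$g = - \frac{12541}{1008}$ ($g = \frac{2450}{\left(-2\right) 48} + \frac{2472}{\left(842 - 364\right) - 289} = \frac{2450}{-96} + \frac{2472}{478 - 289} = 2450 \left(- \frac{1}{96}\right) + \frac{2472}{189} = - \frac{1225}{48} + 2472 \cdot \frac{1}{189} = - \frac{1225}{48} + \frac{824}{63} = - \frac{12541}{1008} \approx -12.441$)
$g + E{\left(71,-63 \right)} = - \frac{12541}{1008} + 71 = \frac{59027}{1008}$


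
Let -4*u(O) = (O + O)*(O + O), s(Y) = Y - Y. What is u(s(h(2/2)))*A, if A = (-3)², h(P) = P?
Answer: 0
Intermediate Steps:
s(Y) = 0
u(O) = -O² (u(O) = -(O + O)*(O + O)/4 = -2*O*2*O/4 = -O²)
A = 9
u(s(h(2/2)))*A = -1*0²*9 = -1*0*9 = 0*9 = 0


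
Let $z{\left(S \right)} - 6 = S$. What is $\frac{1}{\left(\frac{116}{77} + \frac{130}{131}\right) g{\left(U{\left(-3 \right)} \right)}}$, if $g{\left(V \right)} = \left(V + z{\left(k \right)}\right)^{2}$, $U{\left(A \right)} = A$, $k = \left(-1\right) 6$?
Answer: $\frac{10087}{226854} \approx 0.044465$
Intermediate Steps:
$k = -6$
$z{\left(S \right)} = 6 + S$
$g{\left(V \right)} = V^{2}$ ($g{\left(V \right)} = \left(V + \left(6 - 6\right)\right)^{2} = \left(V + 0\right)^{2} = V^{2}$)
$\frac{1}{\left(\frac{116}{77} + \frac{130}{131}\right) g{\left(U{\left(-3 \right)} \right)}} = \frac{1}{\left(\frac{116}{77} + \frac{130}{131}\right) \left(-3\right)^{2}} = \frac{1}{\left(116 \cdot \frac{1}{77} + 130 \cdot \frac{1}{131}\right) 9} = \frac{1}{\left(\frac{116}{77} + \frac{130}{131}\right) 9} = \frac{1}{\frac{25206}{10087} \cdot 9} = \frac{1}{\frac{226854}{10087}} = \frac{10087}{226854}$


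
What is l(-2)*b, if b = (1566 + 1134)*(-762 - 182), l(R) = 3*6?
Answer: -45878400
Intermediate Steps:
l(R) = 18
b = -2548800 (b = 2700*(-944) = -2548800)
l(-2)*b = 18*(-2548800) = -45878400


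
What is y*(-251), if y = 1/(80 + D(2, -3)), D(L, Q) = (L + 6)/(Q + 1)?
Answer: -251/76 ≈ -3.3026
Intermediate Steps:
D(L, Q) = (6 + L)/(1 + Q)
y = 1/76 (y = 1/(80 + (6 + 2)/(1 - 3)) = 1/(80 + 8/(-2)) = 1/(80 - 1/2*8) = 1/(80 - 4) = 1/76 ≈ 0.013158)
y*(-251) = (1/76)*(-251) = -251/76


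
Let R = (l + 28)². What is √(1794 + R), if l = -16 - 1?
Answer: √1915 ≈ 43.761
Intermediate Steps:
l = -17
R = 121 (R = (-17 + 28)² = 11² = 121)
√(1794 + R) = √(1794 + 121) = √1915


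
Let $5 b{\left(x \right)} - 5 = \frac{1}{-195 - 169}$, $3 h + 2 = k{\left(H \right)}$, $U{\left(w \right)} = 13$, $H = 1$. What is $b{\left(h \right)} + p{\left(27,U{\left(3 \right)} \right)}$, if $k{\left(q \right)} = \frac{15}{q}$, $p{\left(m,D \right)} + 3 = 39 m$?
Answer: $\frac{1912819}{1820} \approx 1051.0$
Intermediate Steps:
$p{\left(m,D \right)} = -3 + 39 m$
$h = \frac{13}{3}$ ($h = - \frac{2}{3} + \frac{15 \cdot 1^{-1}}{3} = - \frac{2}{3} + \frac{15 \cdot 1}{3} = - \frac{2}{3} + \frac{1}{3} \cdot 15 = - \frac{2}{3} + 5 = \frac{13}{3} \approx 4.3333$)
$b{\left(x \right)} = \frac{1819}{1820}$ ($b{\left(x \right)} = 1 + \frac{1}{5 \left(-195 - 169\right)} = 1 + \frac{1}{5 \left(-364\right)} = 1 + \frac{1}{5} \left(- \frac{1}{364}\right) = 1 - \frac{1}{1820} = \frac{1819}{1820}$)
$b{\left(h \right)} + p{\left(27,U{\left(3 \right)} \right)} = \frac{1819}{1820} + \left(-3 + 39 \cdot 27\right) = \frac{1819}{1820} + \left(-3 + 1053\right) = \frac{1819}{1820} + 1050 = \frac{1912819}{1820}$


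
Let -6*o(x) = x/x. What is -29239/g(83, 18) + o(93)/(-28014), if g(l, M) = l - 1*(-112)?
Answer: -1638202627/10925460 ≈ -149.94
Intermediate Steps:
g(l, M) = 112 + l (g(l, M) = l + 112 = 112 + l)
o(x) = -1/6 (o(x) = -x/(6*x) = -1/6*1 = -1/6)
-29239/g(83, 18) + o(93)/(-28014) = -29239/(112 + 83) - 1/6/(-28014) = -29239/195 - 1/6*(-1/28014) = -29239*1/195 + 1/168084 = -29239/195 + 1/168084 = -1638202627/10925460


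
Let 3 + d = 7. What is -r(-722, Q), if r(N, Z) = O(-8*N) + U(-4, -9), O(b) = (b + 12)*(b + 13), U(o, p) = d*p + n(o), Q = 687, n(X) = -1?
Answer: -33506695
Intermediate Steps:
d = 4 (d = -3 + 7 = 4)
U(o, p) = -1 + 4*p (U(o, p) = 4*p - 1 = -1 + 4*p)
O(b) = (12 + b)*(13 + b)
r(N, Z) = 119 - 200*N + 64*N**2 (r(N, Z) = (156 + (-8*N)**2 + 25*(-8*N)) + (-1 + 4*(-9)) = (156 + 64*N**2 - 200*N) + (-1 - 36) = (156 - 200*N + 64*N**2) - 37 = 119 - 200*N + 64*N**2)
-r(-722, Q) = -(119 - 200*(-722) + 64*(-722)**2) = -(119 + 144400 + 64*521284) = -(119 + 144400 + 33362176) = -1*33506695 = -33506695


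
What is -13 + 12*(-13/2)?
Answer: -91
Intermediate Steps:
-13 + 12*(-13/2) = -13 - 78 = -91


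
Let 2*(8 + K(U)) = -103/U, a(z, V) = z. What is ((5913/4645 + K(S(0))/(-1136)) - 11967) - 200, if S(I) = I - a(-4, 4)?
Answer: -513560304861/42213760 ≈ -12166.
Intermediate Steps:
S(I) = 4 + I (S(I) = I - 1*(-4) = I + 4 = 4 + I)
K(U) = -8 - 103/(2*U) (K(U) = -8 + (-103/U)/2 = -8 - 103/(2*U))
((5913/4645 + K(S(0))/(-1136)) - 11967) - 200 = ((5913/4645 + (-8 - 103/(2*(4 + 0)))/(-1136)) - 11967) - 200 = ((5913*(1/4645) + (-8 - 103/2/4)*(-1/1136)) - 11967) - 200 = ((5913/4645 + (-8 - 103/2*¼)*(-1/1136)) - 11967) - 200 = ((5913/4645 + (-8 - 103/8)*(-1/1136)) - 11967) - 200 = ((5913/4645 - 167/8*(-1/1136)) - 11967) - 200 = ((5913/4645 + 167/9088) - 11967) - 200 = (54513059/42213760 - 11967) - 200 = -505117552861/42213760 - 200 = -513560304861/42213760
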